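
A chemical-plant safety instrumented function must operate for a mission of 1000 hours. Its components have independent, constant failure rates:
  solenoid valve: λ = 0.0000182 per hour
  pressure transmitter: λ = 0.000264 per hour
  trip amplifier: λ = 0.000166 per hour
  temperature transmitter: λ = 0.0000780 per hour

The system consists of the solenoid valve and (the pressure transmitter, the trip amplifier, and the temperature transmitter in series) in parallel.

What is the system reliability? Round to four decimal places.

0.9928

R(solenoid valve) = exp(−0.0000182 × 1000) = 0.981965
R(pressure transmitter) = exp(−0.000264 × 1000) = 0.767974
R(trip amplifier) = exp(−0.000166 × 1000) = 0.847046
R(temperature transmitter) = exp(−0.0000780 × 1000) = 0.924964
Series (pressure transmitter, trip amplifier, and temperature transmitter): 0.767974 × 0.847046 × 0.924964 = 0.601698
Parallel (solenoid valve and [0.601698]): 1 − (1 − 0.981965)(1 − 0.601698) = 0.9928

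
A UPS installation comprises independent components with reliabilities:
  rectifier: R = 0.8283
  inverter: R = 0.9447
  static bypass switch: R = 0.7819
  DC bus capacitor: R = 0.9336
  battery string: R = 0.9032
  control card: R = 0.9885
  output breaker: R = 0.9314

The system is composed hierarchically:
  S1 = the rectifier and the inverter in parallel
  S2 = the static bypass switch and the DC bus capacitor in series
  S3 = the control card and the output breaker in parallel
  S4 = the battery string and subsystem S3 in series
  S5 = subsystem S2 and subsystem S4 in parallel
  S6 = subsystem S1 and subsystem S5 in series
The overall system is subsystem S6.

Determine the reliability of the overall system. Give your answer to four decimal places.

0.9644

Parallel (rectifier and inverter): 1 − (1 − 0.828300)(1 − 0.944700) = 0.990505
Series (static bypass switch and DC bus capacitor): 0.781900 × 0.933600 = 0.729982
Parallel (control card and output breaker): 1 − (1 − 0.988500)(1 − 0.931400) = 0.999211
Series (battery string and [0.999211]): 0.903200 × 0.999211 = 0.902487
Parallel ([0.729982] and [0.902487]): 1 − (1 − 0.729982)(1 − 0.902487) = 0.973670
Series ([0.990505] and [0.973670]): 0.990505 × 0.973670 = 0.9644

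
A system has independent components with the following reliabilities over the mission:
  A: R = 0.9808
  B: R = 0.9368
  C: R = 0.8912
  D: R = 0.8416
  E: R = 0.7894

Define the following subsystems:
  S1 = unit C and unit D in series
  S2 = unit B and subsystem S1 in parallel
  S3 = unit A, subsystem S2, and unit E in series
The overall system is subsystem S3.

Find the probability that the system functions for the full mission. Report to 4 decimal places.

Series (C and D): 0.891200 × 0.841600 = 0.750034
Parallel (B and [0.750034]): 1 − (1 − 0.936800)(1 − 0.750034) = 0.984202
Series (A, [0.984202], and E): 0.980800 × 0.984202 × 0.789400 = 0.7620

0.7620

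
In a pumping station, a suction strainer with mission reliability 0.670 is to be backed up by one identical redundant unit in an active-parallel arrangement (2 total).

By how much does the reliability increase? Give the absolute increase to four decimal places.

R_before = 0.670
R_after = 1 − (1 − 0.670)^2 = 0.8911
ΔR = 0.8911 − 0.670 = 0.2211

0.2211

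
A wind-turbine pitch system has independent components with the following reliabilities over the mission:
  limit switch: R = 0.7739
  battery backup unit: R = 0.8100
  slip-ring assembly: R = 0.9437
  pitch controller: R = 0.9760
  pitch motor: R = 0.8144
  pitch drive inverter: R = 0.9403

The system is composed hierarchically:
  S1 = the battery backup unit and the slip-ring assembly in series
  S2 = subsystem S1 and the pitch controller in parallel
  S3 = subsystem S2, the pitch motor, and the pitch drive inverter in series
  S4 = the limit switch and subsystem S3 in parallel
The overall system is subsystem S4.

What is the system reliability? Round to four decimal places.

0.9461

Series (battery backup unit and slip-ring assembly): 0.810000 × 0.943700 = 0.764397
Parallel ([0.764397] and pitch controller): 1 − (1 − 0.764397)(1 − 0.976000) = 0.994346
Series ([0.994346], pitch motor, and pitch drive inverter): 0.994346 × 0.814400 × 0.940300 = 0.761451
Parallel (limit switch and [0.761451]): 1 − (1 − 0.773900)(1 − 0.761451) = 0.9461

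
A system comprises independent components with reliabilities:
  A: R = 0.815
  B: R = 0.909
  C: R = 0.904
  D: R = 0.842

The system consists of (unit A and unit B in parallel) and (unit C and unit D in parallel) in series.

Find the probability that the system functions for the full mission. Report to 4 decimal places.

0.9683

Parallel (A and B): 1 − (1 − 0.815000)(1 − 0.909000) = 0.983165
Parallel (C and D): 1 − (1 − 0.904000)(1 − 0.842000) = 0.984832
Series ([0.983165] and [0.984832]): 0.983165 × 0.984832 = 0.9683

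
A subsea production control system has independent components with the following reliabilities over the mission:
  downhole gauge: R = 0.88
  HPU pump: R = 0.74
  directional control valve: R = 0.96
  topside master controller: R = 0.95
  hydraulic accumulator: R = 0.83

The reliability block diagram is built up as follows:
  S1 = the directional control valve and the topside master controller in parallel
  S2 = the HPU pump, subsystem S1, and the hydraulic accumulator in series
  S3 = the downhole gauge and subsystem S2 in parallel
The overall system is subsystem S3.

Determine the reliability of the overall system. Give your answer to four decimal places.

Parallel (directional control valve and topside master controller): 1 − (1 − 0.960000)(1 − 0.950000) = 0.998000
Series (HPU pump, [0.998000], and hydraulic accumulator): 0.740000 × 0.998000 × 0.830000 = 0.612972
Parallel (downhole gauge and [0.612972]): 1 − (1 − 0.880000)(1 − 0.612972) = 0.9536

0.9536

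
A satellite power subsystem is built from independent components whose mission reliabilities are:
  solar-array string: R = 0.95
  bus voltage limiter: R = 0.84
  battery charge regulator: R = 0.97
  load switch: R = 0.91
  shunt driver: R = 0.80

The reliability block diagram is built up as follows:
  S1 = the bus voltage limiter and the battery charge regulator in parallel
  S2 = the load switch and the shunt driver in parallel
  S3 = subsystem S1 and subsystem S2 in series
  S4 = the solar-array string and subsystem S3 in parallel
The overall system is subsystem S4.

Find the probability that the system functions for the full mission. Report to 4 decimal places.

Parallel (bus voltage limiter and battery charge regulator): 1 − (1 − 0.840000)(1 − 0.970000) = 0.995200
Parallel (load switch and shunt driver): 1 − (1 − 0.910000)(1 − 0.800000) = 0.982000
Series ([0.995200] and [0.982000]): 0.995200 × 0.982000 = 0.977286
Parallel (solar-array string and [0.977286]): 1 − (1 − 0.950000)(1 − 0.977286) = 0.9989

0.9989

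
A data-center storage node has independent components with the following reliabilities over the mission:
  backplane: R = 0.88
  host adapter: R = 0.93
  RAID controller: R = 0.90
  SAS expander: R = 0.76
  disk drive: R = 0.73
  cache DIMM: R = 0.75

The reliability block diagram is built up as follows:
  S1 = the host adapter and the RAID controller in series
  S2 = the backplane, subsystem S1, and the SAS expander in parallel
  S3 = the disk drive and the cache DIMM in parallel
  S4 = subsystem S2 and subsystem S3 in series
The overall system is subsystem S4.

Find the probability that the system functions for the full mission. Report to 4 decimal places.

0.9281

Series (host adapter and RAID controller): 0.930000 × 0.900000 = 0.837000
Parallel (backplane, [0.837000], and SAS expander): 1 − (1 − 0.880000)(1 − 0.837000)(1 − 0.760000) = 0.995306
Parallel (disk drive and cache DIMM): 1 − (1 − 0.730000)(1 − 0.750000) = 0.932500
Series ([0.995306] and [0.932500]): 0.995306 × 0.932500 = 0.9281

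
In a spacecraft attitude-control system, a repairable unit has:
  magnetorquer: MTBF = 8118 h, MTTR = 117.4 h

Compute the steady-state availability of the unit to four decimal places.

A(magnetorquer) = MTBF/(MTBF+MTTR) = 8118/(8118+117.4) = 0.9857

0.9857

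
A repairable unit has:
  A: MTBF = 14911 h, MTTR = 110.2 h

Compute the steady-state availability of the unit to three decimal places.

0.993

A(A) = MTBF/(MTBF+MTTR) = 14911/(14911+110.2) = 0.993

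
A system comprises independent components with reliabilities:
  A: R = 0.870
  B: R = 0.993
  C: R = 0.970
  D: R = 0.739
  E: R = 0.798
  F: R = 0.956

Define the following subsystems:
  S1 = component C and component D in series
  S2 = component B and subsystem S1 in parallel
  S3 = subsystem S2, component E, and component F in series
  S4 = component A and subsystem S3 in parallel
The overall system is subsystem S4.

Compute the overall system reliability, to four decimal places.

Series (C and D): 0.970000 × 0.739000 = 0.716830
Parallel (B and [0.716830]): 1 − (1 − 0.993000)(1 − 0.716830) = 0.998018
Series ([0.998018], E, and F): 0.998018 × 0.798000 × 0.956000 = 0.761376
Parallel (A and [0.761376]): 1 − (1 − 0.870000)(1 − 0.761376) = 0.9690

0.9690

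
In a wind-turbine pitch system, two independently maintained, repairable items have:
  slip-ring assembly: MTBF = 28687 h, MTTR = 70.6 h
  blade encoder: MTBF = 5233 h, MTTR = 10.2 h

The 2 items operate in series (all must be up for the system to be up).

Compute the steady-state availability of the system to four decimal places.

A(slip-ring assembly) = MTBF/(MTBF+MTTR) = 28687/(28687+70.6) = 0.997545
A(blade encoder) = MTBF/(MTBF+MTTR) = 5233/(5233+10.2) = 0.998055
Series availability: 0.997545 × 0.998055 = 0.9956

0.9956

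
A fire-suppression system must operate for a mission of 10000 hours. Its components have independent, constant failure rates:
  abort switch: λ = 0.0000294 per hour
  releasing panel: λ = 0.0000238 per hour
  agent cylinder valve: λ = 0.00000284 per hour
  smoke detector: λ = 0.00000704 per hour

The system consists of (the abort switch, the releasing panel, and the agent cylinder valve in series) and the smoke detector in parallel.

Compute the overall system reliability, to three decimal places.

R(abort switch) = exp(−0.0000294 × 10000) = 0.74528
R(releasing panel) = exp(−0.0000238 × 10000) = 0.78820
R(agent cylinder valve) = exp(−0.00000284 × 10000) = 0.97200
R(smoke detector) = exp(−0.00000704 × 10000) = 0.93202
Series (abort switch, releasing panel, and agent cylinder valve): 0.74528 × 0.78820 × 0.97200 = 0.57098
Parallel ([0.57098] and smoke detector): 1 − (1 − 0.57098)(1 − 0.93202) = 0.971

0.971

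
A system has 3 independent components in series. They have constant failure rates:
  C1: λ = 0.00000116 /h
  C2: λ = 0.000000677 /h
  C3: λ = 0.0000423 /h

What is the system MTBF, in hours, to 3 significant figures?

Series of exponential components: λ_sys = Σ λ_i
λ_sys = 0.00000116 + 0.000000677 + 0.0000423 = 4.4137e-05 /h
MTBF = 1 / λ_sys = 22700 h

22700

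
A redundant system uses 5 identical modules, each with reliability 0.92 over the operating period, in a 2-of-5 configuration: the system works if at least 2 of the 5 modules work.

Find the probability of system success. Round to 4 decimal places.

0.9998

R = Σ_{i=2}^{5} C(5,i) p^i (1−p)^{5−i} with p = 0.92
C(5,2)·0.92^2·0.08^3 = 0.004334
C(5,3)·0.92^3·0.08^2 = 0.049836
C(5,4)·0.92^4·0.08^1 = 0.286557
C(5,5)·0.92^5·0.08^0 = 0.659082
Sum = 0.9998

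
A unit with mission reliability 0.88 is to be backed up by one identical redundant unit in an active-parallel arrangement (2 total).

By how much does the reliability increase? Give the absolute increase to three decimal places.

R_before = 0.88
R_after = 1 − (1 − 0.88)^2 = 0.986
ΔR = 0.986 − 0.88 = 0.106

0.106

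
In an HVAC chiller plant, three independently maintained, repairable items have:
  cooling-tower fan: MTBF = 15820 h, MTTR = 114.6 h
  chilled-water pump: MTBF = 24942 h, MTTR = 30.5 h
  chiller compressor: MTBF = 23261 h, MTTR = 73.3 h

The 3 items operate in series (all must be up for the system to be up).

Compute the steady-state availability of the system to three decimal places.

0.988

A(cooling-tower fan) = MTBF/(MTBF+MTTR) = 15820/(15820+114.6) = 0.992808
A(chilled-water pump) = MTBF/(MTBF+MTTR) = 24942/(24942+30.5) = 0.998779
A(chiller compressor) = MTBF/(MTBF+MTTR) = 23261/(23261+73.3) = 0.996859
Series availability: 0.992808 × 0.998779 × 0.996859 = 0.988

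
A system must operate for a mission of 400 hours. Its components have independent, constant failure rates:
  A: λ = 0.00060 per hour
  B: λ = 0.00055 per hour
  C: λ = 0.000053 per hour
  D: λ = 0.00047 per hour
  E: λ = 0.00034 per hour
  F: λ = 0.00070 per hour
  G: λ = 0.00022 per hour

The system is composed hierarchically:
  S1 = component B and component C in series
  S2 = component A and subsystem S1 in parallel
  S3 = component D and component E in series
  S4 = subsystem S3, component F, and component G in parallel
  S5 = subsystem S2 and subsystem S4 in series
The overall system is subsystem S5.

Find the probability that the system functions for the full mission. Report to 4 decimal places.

R(A) = exp(−0.00060 × 400) = 0.786628
R(B) = exp(−0.00055 × 400) = 0.802519
R(C) = exp(−0.000053 × 400) = 0.979023
R(D) = exp(−0.00047 × 400) = 0.828615
R(E) = exp(−0.00034 × 400) = 0.872843
R(F) = exp(−0.00070 × 400) = 0.755784
R(G) = exp(−0.00022 × 400) = 0.915761
Series (B and C): 0.802519 × 0.979023 = 0.785685
Parallel (A and [0.785685]): 1 − (1 − 0.786628)(1 − 0.785685) = 0.954271
Series (D and E): 0.828615 × 0.872843 = 0.723251
Parallel ([0.723251], F, and G): 1 − (1 − 0.723251)(1 − 0.755784)(1 − 0.915761) = 0.994307
Series ([0.954271] and [0.994307]): 0.954271 × 0.994307 = 0.9488

0.9488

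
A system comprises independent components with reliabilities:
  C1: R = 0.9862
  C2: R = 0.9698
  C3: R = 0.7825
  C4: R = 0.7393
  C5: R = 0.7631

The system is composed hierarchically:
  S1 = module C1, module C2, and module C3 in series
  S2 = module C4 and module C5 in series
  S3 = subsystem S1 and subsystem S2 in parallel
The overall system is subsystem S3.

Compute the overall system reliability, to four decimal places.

0.8903

Series (C1, C2, and C3): 0.986200 × 0.969800 × 0.782500 = 0.748396
Series (C4 and C5): 0.739300 × 0.763100 = 0.564160
Parallel ([0.748396] and [0.564160]): 1 − (1 − 0.748396)(1 − 0.564160) = 0.8903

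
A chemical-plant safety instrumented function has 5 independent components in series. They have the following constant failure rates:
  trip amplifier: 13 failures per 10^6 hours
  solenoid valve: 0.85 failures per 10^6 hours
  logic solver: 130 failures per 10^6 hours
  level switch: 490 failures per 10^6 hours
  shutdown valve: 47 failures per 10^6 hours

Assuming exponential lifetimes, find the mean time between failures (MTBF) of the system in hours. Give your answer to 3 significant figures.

1470

Series of exponential components: λ_sys = Σ λ_i
λ_sys = 0.000013 + 0.00000085 + 0.00013 + 0.00049 + 0.000047 = 6.8085e-04 /h
MTBF = 1 / λ_sys = 1470 h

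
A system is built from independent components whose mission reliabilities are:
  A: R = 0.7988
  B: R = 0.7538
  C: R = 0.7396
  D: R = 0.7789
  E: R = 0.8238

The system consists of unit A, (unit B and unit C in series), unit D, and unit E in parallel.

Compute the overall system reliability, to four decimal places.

Series (B and C): 0.753800 × 0.739600 = 0.557510
Parallel (A, [0.557510], D, and E): 1 − (1 − 0.798800)(1 − 0.557510)(1 − 0.778900)(1 − 0.823800) = 0.9965

0.9965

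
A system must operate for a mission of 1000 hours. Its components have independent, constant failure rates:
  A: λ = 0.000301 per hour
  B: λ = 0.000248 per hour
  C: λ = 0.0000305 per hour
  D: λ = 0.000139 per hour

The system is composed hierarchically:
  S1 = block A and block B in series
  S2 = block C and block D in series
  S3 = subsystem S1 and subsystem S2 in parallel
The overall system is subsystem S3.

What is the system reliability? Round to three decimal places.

0.934

R(A) = exp(−0.000301 × 1000) = 0.74008
R(B) = exp(−0.000248 × 1000) = 0.78036
R(C) = exp(−0.0000305 × 1000) = 0.96996
R(D) = exp(−0.000139 × 1000) = 0.87023
Series (A and B): 0.74008 × 0.78036 = 0.57753
Series (C and D): 0.96996 × 0.87023 = 0.84409
Parallel ([0.57753] and [0.84409]): 1 − (1 − 0.57753)(1 − 0.84409) = 0.934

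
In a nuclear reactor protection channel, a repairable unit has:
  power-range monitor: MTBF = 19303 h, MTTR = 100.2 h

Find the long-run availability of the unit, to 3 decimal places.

A(power-range monitor) = MTBF/(MTBF+MTTR) = 19303/(19303+100.2) = 0.995

0.995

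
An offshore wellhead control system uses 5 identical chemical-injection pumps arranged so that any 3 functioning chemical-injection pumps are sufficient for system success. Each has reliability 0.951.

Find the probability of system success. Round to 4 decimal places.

0.9989

R = Σ_{i=3}^{5} C(5,i) p^i (1−p)^{5−i} with p = 0.951
C(5,3)·0.951^3·0.049^2 = 0.020651
C(5,4)·0.951^4·0.049^1 = 0.200396
C(5,5)·0.951^5·0.049^0 = 0.777862
Sum = 0.9989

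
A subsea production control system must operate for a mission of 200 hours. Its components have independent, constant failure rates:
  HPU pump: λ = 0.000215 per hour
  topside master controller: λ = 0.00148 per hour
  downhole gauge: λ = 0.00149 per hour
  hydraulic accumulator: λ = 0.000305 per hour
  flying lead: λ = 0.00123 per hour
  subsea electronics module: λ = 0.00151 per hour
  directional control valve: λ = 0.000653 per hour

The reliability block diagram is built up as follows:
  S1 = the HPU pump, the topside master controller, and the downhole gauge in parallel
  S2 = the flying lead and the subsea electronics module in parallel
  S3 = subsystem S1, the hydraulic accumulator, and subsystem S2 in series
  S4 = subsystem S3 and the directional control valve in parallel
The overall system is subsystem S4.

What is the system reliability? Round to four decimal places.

R(HPU pump) = exp(−0.000215 × 200) = 0.957911
R(topside master controller) = exp(−0.00148 × 200) = 0.743787
R(downhole gauge) = exp(−0.00149 × 200) = 0.742301
R(hydraulic accumulator) = exp(−0.000305 × 200) = 0.940823
R(flying lead) = exp(−0.00123 × 200) = 0.781922
R(subsea electronics module) = exp(−0.00151 × 200) = 0.739338
R(directional control valve) = exp(−0.000653 × 200) = 0.877569
Parallel (HPU pump, topside master controller, and downhole gauge): 1 − (1 − 0.957911)(1 − 0.743787)(1 − 0.742301) = 0.997221
Parallel (flying lead and subsea electronics module): 1 − (1 − 0.781922)(1 − 0.739338) = 0.943155
Series ([0.997221], hydraulic accumulator, and [0.943155]): 0.997221 × 0.940823 × 0.943155 = 0.884876
Parallel ([0.884876] and directional control valve): 1 − (1 − 0.884876)(1 − 0.877569) = 0.9859

0.9859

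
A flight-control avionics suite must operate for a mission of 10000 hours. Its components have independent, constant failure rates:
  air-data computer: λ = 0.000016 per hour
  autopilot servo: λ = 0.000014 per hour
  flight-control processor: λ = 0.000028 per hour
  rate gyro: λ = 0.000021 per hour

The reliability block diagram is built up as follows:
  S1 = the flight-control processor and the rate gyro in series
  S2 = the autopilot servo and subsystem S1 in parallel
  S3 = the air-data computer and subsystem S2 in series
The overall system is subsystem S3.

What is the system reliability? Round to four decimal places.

0.8090

R(air-data computer) = exp(−0.000016 × 10000) = 0.852144
R(autopilot servo) = exp(−0.000014 × 10000) = 0.869358
R(flight-control processor) = exp(−0.000028 × 10000) = 0.755784
R(rate gyro) = exp(−0.000021 × 10000) = 0.810584
Series (flight-control processor and rate gyro): 0.755784 × 0.810584 = 0.612626
Parallel (autopilot servo and [0.612626]): 1 − (1 − 0.869358)(1 − 0.612626) = 0.949393
Series (air-data computer and [0.949393]): 0.852144 × 0.949393 = 0.8090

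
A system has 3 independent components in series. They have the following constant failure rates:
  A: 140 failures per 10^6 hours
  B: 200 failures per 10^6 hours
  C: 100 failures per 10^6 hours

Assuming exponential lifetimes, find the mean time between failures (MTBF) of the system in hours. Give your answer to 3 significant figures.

2270

Series of exponential components: λ_sys = Σ λ_i
λ_sys = 0.00014 + 0.00020 + 0.00010 = 4.4000e-04 /h
MTBF = 1 / λ_sys = 2270 h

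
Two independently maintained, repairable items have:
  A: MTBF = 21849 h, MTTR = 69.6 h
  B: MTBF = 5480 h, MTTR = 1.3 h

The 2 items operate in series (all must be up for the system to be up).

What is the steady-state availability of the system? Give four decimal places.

0.9966

A(A) = MTBF/(MTBF+MTTR) = 21849/(21849+69.6) = 0.996825
A(B) = MTBF/(MTBF+MTTR) = 5480/(5480+1.3) = 0.999763
Series availability: 0.996825 × 0.999763 = 0.9966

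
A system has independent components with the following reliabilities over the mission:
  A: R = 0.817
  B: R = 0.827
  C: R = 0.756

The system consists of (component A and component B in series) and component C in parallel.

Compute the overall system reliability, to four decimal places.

0.9209

Series (A and B): 0.817000 × 0.827000 = 0.675659
Parallel ([0.675659] and C): 1 − (1 − 0.675659)(1 − 0.756000) = 0.9209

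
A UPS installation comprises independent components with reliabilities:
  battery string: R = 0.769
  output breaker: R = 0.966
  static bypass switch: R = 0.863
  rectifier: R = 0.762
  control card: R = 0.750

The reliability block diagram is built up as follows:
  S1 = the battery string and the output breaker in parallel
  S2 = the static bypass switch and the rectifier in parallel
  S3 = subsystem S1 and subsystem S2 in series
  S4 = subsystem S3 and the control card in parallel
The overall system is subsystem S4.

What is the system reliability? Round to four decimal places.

0.9899

Parallel (battery string and output breaker): 1 − (1 − 0.769000)(1 − 0.966000) = 0.992146
Parallel (static bypass switch and rectifier): 1 − (1 − 0.863000)(1 − 0.762000) = 0.967394
Series ([0.992146] and [0.967394]): 0.992146 × 0.967394 = 0.959796
Parallel ([0.959796] and control card): 1 − (1 − 0.959796)(1 − 0.750000) = 0.9899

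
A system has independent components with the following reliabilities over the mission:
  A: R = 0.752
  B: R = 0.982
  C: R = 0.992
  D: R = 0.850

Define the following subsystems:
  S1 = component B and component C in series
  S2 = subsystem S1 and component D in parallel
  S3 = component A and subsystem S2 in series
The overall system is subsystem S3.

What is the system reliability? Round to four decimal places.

0.7491

Series (B and C): 0.982000 × 0.992000 = 0.974144
Parallel ([0.974144] and D): 1 − (1 − 0.974144)(1 − 0.850000) = 0.996122
Series (A and [0.996122]): 0.752000 × 0.996122 = 0.7491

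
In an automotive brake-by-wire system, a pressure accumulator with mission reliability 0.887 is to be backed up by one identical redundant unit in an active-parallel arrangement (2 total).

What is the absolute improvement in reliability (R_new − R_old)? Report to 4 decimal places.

R_before = 0.887
R_after = 1 − (1 − 0.887)^2 = 0.9872
ΔR = 0.9872 − 0.887 = 0.1002

0.1002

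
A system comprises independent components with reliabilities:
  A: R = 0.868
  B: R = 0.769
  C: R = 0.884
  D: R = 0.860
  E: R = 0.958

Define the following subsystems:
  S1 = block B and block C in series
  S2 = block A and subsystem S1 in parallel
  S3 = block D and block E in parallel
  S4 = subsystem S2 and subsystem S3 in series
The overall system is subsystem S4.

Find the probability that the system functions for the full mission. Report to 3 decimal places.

0.952

Series (B and C): 0.76900 × 0.88400 = 0.67980
Parallel (A and [0.67980]): 1 − (1 − 0.86800)(1 − 0.67980) = 0.95773
Parallel (D and E): 1 − (1 − 0.86000)(1 − 0.95800) = 0.99412
Series ([0.95773] and [0.99412]): 0.95773 × 0.99412 = 0.952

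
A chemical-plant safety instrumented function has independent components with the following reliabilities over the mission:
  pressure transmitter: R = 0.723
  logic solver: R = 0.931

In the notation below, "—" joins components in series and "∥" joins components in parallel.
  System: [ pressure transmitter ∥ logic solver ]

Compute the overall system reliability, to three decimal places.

0.981

Parallel (pressure transmitter and logic solver): 1 − (1 − 0.72300)(1 − 0.93100) = 0.981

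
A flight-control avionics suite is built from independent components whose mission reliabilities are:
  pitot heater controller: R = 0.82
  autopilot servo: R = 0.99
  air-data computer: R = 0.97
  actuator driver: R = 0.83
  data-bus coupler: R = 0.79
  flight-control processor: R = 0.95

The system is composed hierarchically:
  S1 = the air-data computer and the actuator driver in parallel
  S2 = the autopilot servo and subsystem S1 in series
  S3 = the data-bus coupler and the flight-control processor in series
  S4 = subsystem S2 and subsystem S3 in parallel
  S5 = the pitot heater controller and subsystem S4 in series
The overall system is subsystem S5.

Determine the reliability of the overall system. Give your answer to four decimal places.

Parallel (air-data computer and actuator driver): 1 − (1 − 0.970000)(1 − 0.830000) = 0.994900
Series (autopilot servo and [0.994900]): 0.990000 × 0.994900 = 0.984951
Series (data-bus coupler and flight-control processor): 0.790000 × 0.950000 = 0.750500
Parallel ([0.984951] and [0.750500]): 1 − (1 − 0.984951)(1 − 0.750500) = 0.996245
Series (pitot heater controller and [0.996245]): 0.820000 × 0.996245 = 0.8169

0.8169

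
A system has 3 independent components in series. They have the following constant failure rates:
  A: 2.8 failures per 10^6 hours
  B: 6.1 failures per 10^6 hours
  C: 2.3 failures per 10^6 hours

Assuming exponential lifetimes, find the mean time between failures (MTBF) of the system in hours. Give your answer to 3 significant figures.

89300

Series of exponential components: λ_sys = Σ λ_i
λ_sys = 0.0000028 + 0.0000061 + 0.0000023 = 1.1200e-05 /h
MTBF = 1 / λ_sys = 89300 h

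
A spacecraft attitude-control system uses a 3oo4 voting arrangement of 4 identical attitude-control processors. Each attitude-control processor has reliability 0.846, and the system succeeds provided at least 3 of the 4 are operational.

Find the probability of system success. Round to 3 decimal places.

R = Σ_{i=3}^{4} C(4,i) p^i (1−p)^{4−i} with p = 0.846
C(4,3)·0.846^3·0.154^1 = 0.37299
C(4,4)·0.846^4·0.154^0 = 0.51225
Sum = 0.885

0.885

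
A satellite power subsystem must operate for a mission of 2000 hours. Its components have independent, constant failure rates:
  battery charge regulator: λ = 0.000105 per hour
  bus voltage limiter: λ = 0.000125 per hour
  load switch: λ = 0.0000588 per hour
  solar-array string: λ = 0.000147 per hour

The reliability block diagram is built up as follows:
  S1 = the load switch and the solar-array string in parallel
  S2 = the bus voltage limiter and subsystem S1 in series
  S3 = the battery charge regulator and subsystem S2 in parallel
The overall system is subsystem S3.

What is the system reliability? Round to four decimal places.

0.9539

R(battery charge regulator) = exp(−0.000105 × 2000) = 0.810584
R(bus voltage limiter) = exp(−0.000125 × 2000) = 0.778801
R(load switch) = exp(−0.0000588 × 2000) = 0.889052
R(solar-array string) = exp(−0.000147 × 2000) = 0.745276
Parallel (load switch and solar-array string): 1 − (1 − 0.889052)(1 − 0.745276) = 0.971739
Series (bus voltage limiter and [0.971739]): 0.778801 × 0.971739 = 0.756791
Parallel (battery charge regulator and [0.756791]): 1 − (1 − 0.810584)(1 − 0.756791) = 0.9539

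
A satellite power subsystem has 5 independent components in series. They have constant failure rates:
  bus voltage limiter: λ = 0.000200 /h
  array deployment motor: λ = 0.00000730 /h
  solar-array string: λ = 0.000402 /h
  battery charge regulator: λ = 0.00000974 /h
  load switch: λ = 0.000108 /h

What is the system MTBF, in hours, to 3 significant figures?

Series of exponential components: λ_sys = Σ λ_i
λ_sys = 0.000200 + 0.00000730 + 0.000402 + 0.00000974 + 0.000108 = 7.2704e-04 /h
MTBF = 1 / λ_sys = 1380 h

1380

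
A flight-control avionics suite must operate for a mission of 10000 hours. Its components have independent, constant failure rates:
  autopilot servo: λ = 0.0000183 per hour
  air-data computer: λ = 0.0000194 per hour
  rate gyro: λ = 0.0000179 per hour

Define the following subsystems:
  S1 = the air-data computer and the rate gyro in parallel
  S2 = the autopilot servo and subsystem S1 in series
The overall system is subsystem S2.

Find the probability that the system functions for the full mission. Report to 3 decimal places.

0.809

R(autopilot servo) = exp(−0.0000183 × 10000) = 0.83277
R(air-data computer) = exp(−0.0000194 × 10000) = 0.82366
R(rate gyro) = exp(−0.0000179 × 10000) = 0.83611
Parallel (air-data computer and rate gyro): 1 − (1 − 0.82366)(1 − 0.83611) = 0.97110
Series (autopilot servo and [0.97110]): 0.83277 × 0.97110 = 0.809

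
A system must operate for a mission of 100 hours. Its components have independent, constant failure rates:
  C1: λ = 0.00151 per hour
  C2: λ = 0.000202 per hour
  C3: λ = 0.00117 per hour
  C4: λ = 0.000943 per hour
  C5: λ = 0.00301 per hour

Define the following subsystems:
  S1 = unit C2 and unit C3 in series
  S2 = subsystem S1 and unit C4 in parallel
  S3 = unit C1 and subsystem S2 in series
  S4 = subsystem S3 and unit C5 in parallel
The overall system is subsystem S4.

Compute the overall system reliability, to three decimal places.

R(C1) = exp(−0.00151 × 100) = 0.85985
R(C2) = exp(−0.000202 × 100) = 0.98000
R(C3) = exp(−0.00117 × 100) = 0.88959
R(C4) = exp(−0.000943 × 100) = 0.91001
R(C5) = exp(−0.00301 × 100) = 0.74008
Series (C2 and C3): 0.98000 × 0.88959 = 0.87180
Parallel ([0.87180] and C4): 1 − (1 − 0.87180)(1 − 0.91001) = 0.98846
Series (C1 and [0.98846]): 0.85985 × 0.98846 = 0.84993
Parallel ([0.84993] and C5): 1 − (1 − 0.84993)(1 − 0.74008) = 0.961

0.961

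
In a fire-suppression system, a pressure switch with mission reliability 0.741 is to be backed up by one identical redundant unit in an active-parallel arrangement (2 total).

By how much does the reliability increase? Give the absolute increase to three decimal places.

R_before = 0.741
R_after = 1 − (1 − 0.741)^2 = 0.933
ΔR = 0.933 − 0.741 = 0.192

0.192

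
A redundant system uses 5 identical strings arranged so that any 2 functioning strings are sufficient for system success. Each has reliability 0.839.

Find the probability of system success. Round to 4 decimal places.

R = Σ_{i=2}^{5} C(5,i) p^i (1−p)^{5−i} with p = 0.839
C(5,2)·0.839^2·0.161^3 = 0.029377
C(5,3)·0.839^3·0.161^2 = 0.153087
C(5,4)·0.839^4·0.161^1 = 0.398881
C(5,5)·0.839^5·0.161^0 = 0.415729
Sum = 0.9971

0.9971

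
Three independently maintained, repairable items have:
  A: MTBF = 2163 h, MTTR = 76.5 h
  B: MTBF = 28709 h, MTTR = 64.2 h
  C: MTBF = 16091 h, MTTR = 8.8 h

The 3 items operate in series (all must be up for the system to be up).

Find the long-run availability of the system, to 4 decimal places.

A(A) = MTBF/(MTBF+MTTR) = 2163/(2163+76.5) = 0.965841
A(B) = MTBF/(MTBF+MTTR) = 28709/(28709+64.2) = 0.997769
A(C) = MTBF/(MTBF+MTTR) = 16091/(16091+8.8) = 0.999453
Series availability: 0.965841 × 0.997769 × 0.999453 = 0.9632

0.9632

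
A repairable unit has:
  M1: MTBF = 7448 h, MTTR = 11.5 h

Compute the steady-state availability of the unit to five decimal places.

0.99846

A(M1) = MTBF/(MTBF+MTTR) = 7448/(7448+11.5) = 0.99846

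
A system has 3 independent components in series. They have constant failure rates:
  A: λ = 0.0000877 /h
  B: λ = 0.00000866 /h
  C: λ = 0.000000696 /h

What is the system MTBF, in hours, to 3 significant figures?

Series of exponential components: λ_sys = Σ λ_i
λ_sys = 0.0000877 + 0.00000866 + 0.000000696 = 9.7056e-05 /h
MTBF = 1 / λ_sys = 10300 h

10300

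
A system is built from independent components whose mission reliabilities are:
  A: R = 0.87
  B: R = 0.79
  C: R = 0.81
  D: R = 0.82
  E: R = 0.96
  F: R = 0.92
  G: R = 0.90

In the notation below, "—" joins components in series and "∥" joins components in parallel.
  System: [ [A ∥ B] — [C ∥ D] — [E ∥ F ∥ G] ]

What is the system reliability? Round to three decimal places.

Parallel (A and B): 1 − (1 − 0.87000)(1 − 0.79000) = 0.97270
Parallel (C and D): 1 − (1 − 0.81000)(1 − 0.82000) = 0.96580
Parallel (E, F, and G): 1 − (1 − 0.96000)(1 − 0.92000)(1 − 0.90000) = 0.99968
Series ([0.97270], [0.96580], and [0.99968]): 0.97270 × 0.96580 × 0.99968 = 0.939

0.939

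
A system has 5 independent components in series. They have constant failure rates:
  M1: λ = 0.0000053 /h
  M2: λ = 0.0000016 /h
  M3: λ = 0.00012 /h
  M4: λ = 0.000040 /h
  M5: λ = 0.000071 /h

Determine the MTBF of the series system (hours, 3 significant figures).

4200

Series of exponential components: λ_sys = Σ λ_i
λ_sys = 0.0000053 + 0.0000016 + 0.00012 + 0.000040 + 0.000071 = 2.3790e-04 /h
MTBF = 1 / λ_sys = 4200 h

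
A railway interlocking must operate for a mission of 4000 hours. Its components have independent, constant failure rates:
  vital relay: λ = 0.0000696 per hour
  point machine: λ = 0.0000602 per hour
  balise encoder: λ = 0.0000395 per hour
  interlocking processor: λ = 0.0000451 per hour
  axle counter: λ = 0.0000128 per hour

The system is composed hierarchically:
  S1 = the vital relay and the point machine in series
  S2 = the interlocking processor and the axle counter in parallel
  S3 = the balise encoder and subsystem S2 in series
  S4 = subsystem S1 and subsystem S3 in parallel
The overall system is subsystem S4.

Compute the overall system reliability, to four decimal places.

R(vital relay) = exp(−0.0000696 × 4000) = 0.756994
R(point machine) = exp(−0.0000602 × 4000) = 0.785999
R(balise encoder) = exp(−0.0000395 × 4000) = 0.853850
R(interlocking processor) = exp(−0.0000451 × 4000) = 0.834936
R(axle counter) = exp(−0.0000128 × 4000) = 0.950089
Series (vital relay and point machine): 0.756994 × 0.785999 = 0.594997
Parallel (interlocking processor and axle counter): 1 − (1 − 0.834936)(1 − 0.950089) = 0.991761
Series (balise encoder and [0.991761]): 0.853850 × 0.991761 = 0.846815
Parallel ([0.594997] and [0.846815]): 1 − (1 − 0.594997)(1 − 0.846815) = 0.9380

0.9380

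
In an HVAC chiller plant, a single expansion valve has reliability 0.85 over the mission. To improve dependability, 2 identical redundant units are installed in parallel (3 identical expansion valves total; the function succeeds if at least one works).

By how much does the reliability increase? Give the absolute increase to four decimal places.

0.1466

R_before = 0.85
R_after = 1 − (1 − 0.85)^3 = 0.9966
ΔR = 0.9966 − 0.85 = 0.1466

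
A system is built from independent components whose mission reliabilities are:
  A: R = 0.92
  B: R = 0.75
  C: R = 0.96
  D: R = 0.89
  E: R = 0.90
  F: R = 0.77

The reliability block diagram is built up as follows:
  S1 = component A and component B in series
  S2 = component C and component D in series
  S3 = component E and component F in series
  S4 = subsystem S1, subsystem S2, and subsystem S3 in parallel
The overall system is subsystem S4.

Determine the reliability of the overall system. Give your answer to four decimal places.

0.9861

Series (A and B): 0.920000 × 0.750000 = 0.690000
Series (C and D): 0.960000 × 0.890000 = 0.854400
Series (E and F): 0.900000 × 0.770000 = 0.693000
Parallel ([0.690000], [0.854400], and [0.693000]): 1 − (1 − 0.690000)(1 − 0.854400)(1 − 0.693000) = 0.9861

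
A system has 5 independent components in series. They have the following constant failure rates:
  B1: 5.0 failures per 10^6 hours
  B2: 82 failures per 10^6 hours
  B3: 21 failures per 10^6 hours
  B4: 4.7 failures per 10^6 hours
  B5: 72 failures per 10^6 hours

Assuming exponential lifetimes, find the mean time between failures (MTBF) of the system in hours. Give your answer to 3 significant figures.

Series of exponential components: λ_sys = Σ λ_i
λ_sys = 0.0000050 + 0.000082 + 0.000021 + 0.0000047 + 0.000072 = 1.8470e-04 /h
MTBF = 1 / λ_sys = 5410 h

5410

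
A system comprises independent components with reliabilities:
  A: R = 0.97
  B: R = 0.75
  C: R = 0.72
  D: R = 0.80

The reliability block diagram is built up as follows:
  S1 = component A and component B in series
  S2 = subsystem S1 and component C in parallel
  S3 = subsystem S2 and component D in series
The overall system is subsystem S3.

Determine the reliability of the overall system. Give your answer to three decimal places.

Series (A and B): 0.97000 × 0.75000 = 0.72750
Parallel ([0.72750] and C): 1 − (1 − 0.72750)(1 − 0.72000) = 0.92370
Series ([0.92370] and D): 0.92370 × 0.80000 = 0.739

0.739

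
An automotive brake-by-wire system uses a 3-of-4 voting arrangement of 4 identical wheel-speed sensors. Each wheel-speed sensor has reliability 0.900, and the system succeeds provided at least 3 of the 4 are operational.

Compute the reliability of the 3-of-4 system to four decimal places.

0.9477

R = Σ_{i=3}^{4} C(4,i) p^i (1−p)^{4−i} with p = 0.900
C(4,3)·0.900^3·0.100^1 = 0.291600
C(4,4)·0.900^4·0.100^0 = 0.656100
Sum = 0.9477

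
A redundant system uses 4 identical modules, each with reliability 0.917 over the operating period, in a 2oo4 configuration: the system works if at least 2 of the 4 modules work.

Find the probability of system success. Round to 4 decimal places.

R = Σ_{i=2}^{4} C(4,i) p^i (1−p)^{4−i} with p = 0.917
C(4,2)·0.917^2·0.083^2 = 0.034757
C(4,3)·0.917^3·0.083^1 = 0.256004
C(4,4)·0.917^4·0.083^0 = 0.707094
Sum = 0.9979

0.9979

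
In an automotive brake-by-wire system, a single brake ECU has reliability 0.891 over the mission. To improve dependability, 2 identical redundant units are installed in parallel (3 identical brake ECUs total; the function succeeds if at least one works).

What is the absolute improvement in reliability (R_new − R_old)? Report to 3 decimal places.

R_before = 0.891
R_after = 1 − (1 − 0.891)^3 = 0.999
ΔR = 0.999 − 0.891 = 0.108

0.108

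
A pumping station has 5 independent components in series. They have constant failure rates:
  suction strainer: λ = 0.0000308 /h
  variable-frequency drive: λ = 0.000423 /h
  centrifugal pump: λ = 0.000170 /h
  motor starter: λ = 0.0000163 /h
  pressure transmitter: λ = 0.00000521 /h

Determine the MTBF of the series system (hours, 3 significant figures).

Series of exponential components: λ_sys = Σ λ_i
λ_sys = 0.0000308 + 0.000423 + 0.000170 + 0.0000163 + 0.00000521 = 6.4531e-04 /h
MTBF = 1 / λ_sys = 1550 h

1550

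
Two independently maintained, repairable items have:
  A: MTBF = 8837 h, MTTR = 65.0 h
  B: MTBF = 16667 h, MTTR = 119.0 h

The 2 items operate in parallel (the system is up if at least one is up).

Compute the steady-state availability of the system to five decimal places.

0.99995

A(A) = MTBF/(MTBF+MTTR) = 8837/(8837+65.0) = 0.992698
A(B) = MTBF/(MTBF+MTTR) = 16667/(16667+119.0) = 0.992911
Parallel availability: 1 − (1 − 0.992698)(1 − 0.992911) = 0.99995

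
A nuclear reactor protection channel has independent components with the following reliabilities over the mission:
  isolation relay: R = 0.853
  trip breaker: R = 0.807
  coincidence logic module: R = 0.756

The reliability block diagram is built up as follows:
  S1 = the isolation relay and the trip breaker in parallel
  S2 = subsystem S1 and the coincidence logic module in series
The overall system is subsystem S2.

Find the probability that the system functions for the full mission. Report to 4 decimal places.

0.7346

Parallel (isolation relay and trip breaker): 1 − (1 − 0.853000)(1 − 0.807000) = 0.971629
Series ([0.971629] and coincidence logic module): 0.971629 × 0.756000 = 0.7346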